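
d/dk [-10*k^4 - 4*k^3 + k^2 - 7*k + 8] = -40*k^3 - 12*k^2 + 2*k - 7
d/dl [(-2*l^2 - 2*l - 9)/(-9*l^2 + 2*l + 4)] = 2*(-11*l^2 - 89*l + 5)/(81*l^4 - 36*l^3 - 68*l^2 + 16*l + 16)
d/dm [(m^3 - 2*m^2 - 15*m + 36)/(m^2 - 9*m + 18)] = (m^2 - 12*m + 6)/(m^2 - 12*m + 36)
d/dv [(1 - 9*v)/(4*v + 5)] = -49/(4*v + 5)^2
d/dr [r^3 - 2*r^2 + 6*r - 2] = 3*r^2 - 4*r + 6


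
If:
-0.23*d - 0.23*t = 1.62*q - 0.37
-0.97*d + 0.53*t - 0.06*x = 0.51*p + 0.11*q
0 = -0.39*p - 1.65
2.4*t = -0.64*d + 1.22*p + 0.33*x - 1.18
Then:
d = 0.0136581877569957*x + 0.628140970717419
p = -4.23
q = 0.538138472532776 - 0.0209436302479506*x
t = 0.133857816598134*x - 2.80981195116567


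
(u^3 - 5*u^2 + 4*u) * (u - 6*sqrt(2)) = u^4 - 6*sqrt(2)*u^3 - 5*u^3 + 4*u^2 + 30*sqrt(2)*u^2 - 24*sqrt(2)*u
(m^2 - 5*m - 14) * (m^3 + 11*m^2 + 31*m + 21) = m^5 + 6*m^4 - 38*m^3 - 288*m^2 - 539*m - 294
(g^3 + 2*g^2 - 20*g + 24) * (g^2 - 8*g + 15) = g^5 - 6*g^4 - 21*g^3 + 214*g^2 - 492*g + 360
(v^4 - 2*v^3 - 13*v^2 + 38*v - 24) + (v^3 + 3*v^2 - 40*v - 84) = v^4 - v^3 - 10*v^2 - 2*v - 108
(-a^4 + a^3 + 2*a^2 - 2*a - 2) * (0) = 0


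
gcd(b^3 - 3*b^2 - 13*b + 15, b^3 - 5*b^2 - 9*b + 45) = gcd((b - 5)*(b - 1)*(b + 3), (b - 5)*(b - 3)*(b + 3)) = b^2 - 2*b - 15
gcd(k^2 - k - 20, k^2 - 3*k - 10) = k - 5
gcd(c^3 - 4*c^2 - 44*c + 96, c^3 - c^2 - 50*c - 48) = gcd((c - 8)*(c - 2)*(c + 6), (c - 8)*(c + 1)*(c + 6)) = c^2 - 2*c - 48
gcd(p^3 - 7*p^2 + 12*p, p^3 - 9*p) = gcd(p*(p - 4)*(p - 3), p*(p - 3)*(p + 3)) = p^2 - 3*p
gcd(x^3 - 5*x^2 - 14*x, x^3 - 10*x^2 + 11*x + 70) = x^2 - 5*x - 14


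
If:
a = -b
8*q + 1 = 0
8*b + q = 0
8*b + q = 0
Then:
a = -1/64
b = 1/64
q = -1/8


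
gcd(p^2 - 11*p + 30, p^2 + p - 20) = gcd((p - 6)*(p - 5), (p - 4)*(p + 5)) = 1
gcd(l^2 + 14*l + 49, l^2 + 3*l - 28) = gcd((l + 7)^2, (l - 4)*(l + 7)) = l + 7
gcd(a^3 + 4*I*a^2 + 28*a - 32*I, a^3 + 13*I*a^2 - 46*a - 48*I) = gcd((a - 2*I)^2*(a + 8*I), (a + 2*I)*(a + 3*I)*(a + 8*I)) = a + 8*I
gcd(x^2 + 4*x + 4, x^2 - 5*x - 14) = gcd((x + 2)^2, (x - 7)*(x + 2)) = x + 2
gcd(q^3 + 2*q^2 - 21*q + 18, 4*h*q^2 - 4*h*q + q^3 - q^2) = q - 1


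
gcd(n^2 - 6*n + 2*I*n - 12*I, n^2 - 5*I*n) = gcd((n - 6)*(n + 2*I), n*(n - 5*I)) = 1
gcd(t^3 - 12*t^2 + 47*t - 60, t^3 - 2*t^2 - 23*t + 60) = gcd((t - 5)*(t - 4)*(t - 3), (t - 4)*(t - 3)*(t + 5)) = t^2 - 7*t + 12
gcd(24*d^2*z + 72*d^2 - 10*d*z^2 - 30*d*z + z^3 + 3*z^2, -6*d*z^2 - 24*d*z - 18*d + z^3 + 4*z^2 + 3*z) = -6*d*z - 18*d + z^2 + 3*z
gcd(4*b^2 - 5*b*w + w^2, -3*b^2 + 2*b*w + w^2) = -b + w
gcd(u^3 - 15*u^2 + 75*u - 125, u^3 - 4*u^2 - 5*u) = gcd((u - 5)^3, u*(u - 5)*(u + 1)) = u - 5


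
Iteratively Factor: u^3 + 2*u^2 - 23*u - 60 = (u + 3)*(u^2 - u - 20) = (u + 3)*(u + 4)*(u - 5)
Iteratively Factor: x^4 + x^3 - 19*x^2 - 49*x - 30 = (x + 1)*(x^3 - 19*x - 30) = (x - 5)*(x + 1)*(x^2 + 5*x + 6) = (x - 5)*(x + 1)*(x + 2)*(x + 3)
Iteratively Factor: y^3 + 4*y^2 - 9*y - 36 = (y + 3)*(y^2 + y - 12) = (y + 3)*(y + 4)*(y - 3)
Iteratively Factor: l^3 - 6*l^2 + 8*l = (l)*(l^2 - 6*l + 8) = l*(l - 4)*(l - 2)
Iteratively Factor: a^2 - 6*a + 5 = (a - 1)*(a - 5)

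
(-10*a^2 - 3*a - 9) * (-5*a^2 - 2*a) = 50*a^4 + 35*a^3 + 51*a^2 + 18*a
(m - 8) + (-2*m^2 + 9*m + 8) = -2*m^2 + 10*m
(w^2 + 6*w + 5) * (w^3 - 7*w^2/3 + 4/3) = w^5 + 11*w^4/3 - 9*w^3 - 31*w^2/3 + 8*w + 20/3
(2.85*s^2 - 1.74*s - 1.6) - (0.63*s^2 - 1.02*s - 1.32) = 2.22*s^2 - 0.72*s - 0.28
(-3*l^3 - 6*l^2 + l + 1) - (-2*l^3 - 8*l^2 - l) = -l^3 + 2*l^2 + 2*l + 1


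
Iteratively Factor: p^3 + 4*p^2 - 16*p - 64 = (p - 4)*(p^2 + 8*p + 16) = (p - 4)*(p + 4)*(p + 4)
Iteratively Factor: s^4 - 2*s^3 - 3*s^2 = (s)*(s^3 - 2*s^2 - 3*s) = s*(s - 3)*(s^2 + s) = s*(s - 3)*(s + 1)*(s)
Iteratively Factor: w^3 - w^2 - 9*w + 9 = (w + 3)*(w^2 - 4*w + 3) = (w - 3)*(w + 3)*(w - 1)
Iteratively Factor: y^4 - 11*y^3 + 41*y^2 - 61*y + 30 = (y - 2)*(y^3 - 9*y^2 + 23*y - 15) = (y - 2)*(y - 1)*(y^2 - 8*y + 15) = (y - 3)*(y - 2)*(y - 1)*(y - 5)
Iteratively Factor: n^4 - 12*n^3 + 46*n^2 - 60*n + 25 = (n - 1)*(n^3 - 11*n^2 + 35*n - 25) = (n - 1)^2*(n^2 - 10*n + 25) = (n - 5)*(n - 1)^2*(n - 5)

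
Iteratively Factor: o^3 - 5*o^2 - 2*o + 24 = (o - 4)*(o^2 - o - 6) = (o - 4)*(o - 3)*(o + 2)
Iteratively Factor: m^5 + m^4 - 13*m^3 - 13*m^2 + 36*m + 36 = (m + 1)*(m^4 - 13*m^2 + 36) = (m - 3)*(m + 1)*(m^3 + 3*m^2 - 4*m - 12) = (m - 3)*(m + 1)*(m + 3)*(m^2 - 4) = (m - 3)*(m - 2)*(m + 1)*(m + 3)*(m + 2)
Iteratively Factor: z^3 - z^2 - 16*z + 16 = (z - 1)*(z^2 - 16) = (z - 4)*(z - 1)*(z + 4)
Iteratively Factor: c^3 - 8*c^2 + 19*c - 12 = (c - 4)*(c^2 - 4*c + 3) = (c - 4)*(c - 1)*(c - 3)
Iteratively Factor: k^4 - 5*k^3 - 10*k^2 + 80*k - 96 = (k - 4)*(k^3 - k^2 - 14*k + 24) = (k - 4)*(k + 4)*(k^2 - 5*k + 6) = (k - 4)*(k - 2)*(k + 4)*(k - 3)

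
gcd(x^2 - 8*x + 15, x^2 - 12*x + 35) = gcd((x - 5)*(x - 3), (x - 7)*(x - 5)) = x - 5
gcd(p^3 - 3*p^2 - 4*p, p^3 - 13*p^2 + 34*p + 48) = p + 1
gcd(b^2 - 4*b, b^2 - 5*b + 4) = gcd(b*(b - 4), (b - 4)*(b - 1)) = b - 4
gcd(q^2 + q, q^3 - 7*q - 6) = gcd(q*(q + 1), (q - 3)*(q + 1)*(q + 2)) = q + 1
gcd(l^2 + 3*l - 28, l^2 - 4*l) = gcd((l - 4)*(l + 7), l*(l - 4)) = l - 4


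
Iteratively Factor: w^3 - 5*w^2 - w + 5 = (w - 1)*(w^2 - 4*w - 5) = (w - 5)*(w - 1)*(w + 1)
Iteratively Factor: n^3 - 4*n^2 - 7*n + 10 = (n - 1)*(n^2 - 3*n - 10) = (n - 5)*(n - 1)*(n + 2)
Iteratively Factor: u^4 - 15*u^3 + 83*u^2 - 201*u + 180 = (u - 3)*(u^3 - 12*u^2 + 47*u - 60) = (u - 5)*(u - 3)*(u^2 - 7*u + 12) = (u - 5)*(u - 3)^2*(u - 4)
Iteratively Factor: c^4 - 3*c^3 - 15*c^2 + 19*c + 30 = (c - 5)*(c^3 + 2*c^2 - 5*c - 6) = (c - 5)*(c + 3)*(c^2 - c - 2) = (c - 5)*(c - 2)*(c + 3)*(c + 1)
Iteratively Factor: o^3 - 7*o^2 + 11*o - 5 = (o - 1)*(o^2 - 6*o + 5) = (o - 5)*(o - 1)*(o - 1)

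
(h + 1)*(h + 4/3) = h^2 + 7*h/3 + 4/3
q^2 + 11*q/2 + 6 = (q + 3/2)*(q + 4)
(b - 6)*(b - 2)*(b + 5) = b^3 - 3*b^2 - 28*b + 60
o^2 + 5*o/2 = o*(o + 5/2)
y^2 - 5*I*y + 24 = (y - 8*I)*(y + 3*I)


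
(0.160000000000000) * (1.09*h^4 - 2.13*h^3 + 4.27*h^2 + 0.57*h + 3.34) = 0.1744*h^4 - 0.3408*h^3 + 0.6832*h^2 + 0.0912*h + 0.5344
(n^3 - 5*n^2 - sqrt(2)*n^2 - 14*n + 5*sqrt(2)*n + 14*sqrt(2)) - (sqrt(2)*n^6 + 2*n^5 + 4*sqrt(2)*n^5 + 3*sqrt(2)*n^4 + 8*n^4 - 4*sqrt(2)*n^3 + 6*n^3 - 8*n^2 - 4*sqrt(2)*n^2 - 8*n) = -sqrt(2)*n^6 - 4*sqrt(2)*n^5 - 2*n^5 - 8*n^4 - 3*sqrt(2)*n^4 - 5*n^3 + 4*sqrt(2)*n^3 + 3*n^2 + 3*sqrt(2)*n^2 - 6*n + 5*sqrt(2)*n + 14*sqrt(2)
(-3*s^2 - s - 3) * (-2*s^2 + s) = 6*s^4 - s^3 + 5*s^2 - 3*s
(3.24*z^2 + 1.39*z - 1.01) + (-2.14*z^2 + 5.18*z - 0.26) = 1.1*z^2 + 6.57*z - 1.27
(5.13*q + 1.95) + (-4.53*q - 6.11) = 0.6*q - 4.16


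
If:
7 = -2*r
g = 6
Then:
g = 6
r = -7/2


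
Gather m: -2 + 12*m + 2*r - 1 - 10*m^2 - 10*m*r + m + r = -10*m^2 + m*(13 - 10*r) + 3*r - 3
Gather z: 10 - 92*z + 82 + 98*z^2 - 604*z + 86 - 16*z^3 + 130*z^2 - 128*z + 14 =-16*z^3 + 228*z^2 - 824*z + 192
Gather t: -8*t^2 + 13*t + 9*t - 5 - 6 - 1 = -8*t^2 + 22*t - 12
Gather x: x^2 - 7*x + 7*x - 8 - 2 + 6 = x^2 - 4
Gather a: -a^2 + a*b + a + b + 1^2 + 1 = -a^2 + a*(b + 1) + b + 2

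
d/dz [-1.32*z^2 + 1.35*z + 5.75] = 1.35 - 2.64*z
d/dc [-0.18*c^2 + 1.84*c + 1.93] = 1.84 - 0.36*c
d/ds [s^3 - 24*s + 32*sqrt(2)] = 3*s^2 - 24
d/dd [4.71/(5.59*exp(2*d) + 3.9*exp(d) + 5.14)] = (-52.6578*exp(d) - 18.369)*exp(d)/(5.59*exp(2*d) + 3.9*exp(d) + 5.14)^2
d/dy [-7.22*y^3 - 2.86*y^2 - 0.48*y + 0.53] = -21.66*y^2 - 5.72*y - 0.48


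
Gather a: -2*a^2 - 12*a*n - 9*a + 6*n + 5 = -2*a^2 + a*(-12*n - 9) + 6*n + 5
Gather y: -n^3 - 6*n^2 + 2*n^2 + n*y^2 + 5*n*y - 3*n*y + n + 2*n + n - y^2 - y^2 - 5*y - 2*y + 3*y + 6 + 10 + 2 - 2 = -n^3 - 4*n^2 + 4*n + y^2*(n - 2) + y*(2*n - 4) + 16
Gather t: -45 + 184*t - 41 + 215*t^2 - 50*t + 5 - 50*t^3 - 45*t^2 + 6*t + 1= -50*t^3 + 170*t^2 + 140*t - 80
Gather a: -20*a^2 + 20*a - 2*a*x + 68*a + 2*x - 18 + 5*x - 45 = -20*a^2 + a*(88 - 2*x) + 7*x - 63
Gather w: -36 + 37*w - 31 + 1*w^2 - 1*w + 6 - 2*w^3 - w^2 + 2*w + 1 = -2*w^3 + 38*w - 60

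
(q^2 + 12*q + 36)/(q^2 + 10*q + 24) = (q + 6)/(q + 4)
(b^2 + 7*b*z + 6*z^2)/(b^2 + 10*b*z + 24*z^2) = (b + z)/(b + 4*z)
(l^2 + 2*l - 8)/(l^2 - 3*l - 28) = (l - 2)/(l - 7)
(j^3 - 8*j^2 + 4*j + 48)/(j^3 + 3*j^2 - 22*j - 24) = (j^2 - 4*j - 12)/(j^2 + 7*j + 6)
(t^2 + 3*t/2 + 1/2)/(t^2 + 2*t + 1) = (t + 1/2)/(t + 1)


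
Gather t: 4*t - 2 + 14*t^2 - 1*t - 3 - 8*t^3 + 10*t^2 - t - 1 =-8*t^3 + 24*t^2 + 2*t - 6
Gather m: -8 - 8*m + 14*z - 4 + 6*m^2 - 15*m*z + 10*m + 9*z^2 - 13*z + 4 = 6*m^2 + m*(2 - 15*z) + 9*z^2 + z - 8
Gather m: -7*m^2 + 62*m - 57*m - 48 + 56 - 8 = -7*m^2 + 5*m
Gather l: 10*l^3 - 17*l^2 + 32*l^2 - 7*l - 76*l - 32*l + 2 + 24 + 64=10*l^3 + 15*l^2 - 115*l + 90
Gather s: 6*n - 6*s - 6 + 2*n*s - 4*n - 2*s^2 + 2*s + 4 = 2*n - 2*s^2 + s*(2*n - 4) - 2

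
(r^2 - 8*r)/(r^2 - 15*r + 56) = r/(r - 7)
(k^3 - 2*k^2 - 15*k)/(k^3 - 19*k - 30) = k/(k + 2)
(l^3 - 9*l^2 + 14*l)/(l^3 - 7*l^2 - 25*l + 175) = l*(l - 2)/(l^2 - 25)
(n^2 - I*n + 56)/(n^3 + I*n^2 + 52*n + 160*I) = (n + 7*I)/(n^2 + 9*I*n - 20)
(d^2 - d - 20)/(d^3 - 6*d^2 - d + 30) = (d + 4)/(d^2 - d - 6)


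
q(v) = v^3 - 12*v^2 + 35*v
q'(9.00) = 62.00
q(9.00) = 72.00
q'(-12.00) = 755.00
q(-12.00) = -3876.00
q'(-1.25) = 69.69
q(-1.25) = -64.45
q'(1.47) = 6.20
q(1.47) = 28.70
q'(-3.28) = 146.00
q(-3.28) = -279.19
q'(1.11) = 12.06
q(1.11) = 25.43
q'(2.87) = -9.17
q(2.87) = 25.25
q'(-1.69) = 84.13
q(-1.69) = -98.25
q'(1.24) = 9.85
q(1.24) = 26.86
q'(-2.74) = 123.28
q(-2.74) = -206.56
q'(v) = 3*v^2 - 24*v + 35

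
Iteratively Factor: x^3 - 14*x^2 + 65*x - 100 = (x - 5)*(x^2 - 9*x + 20) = (x - 5)*(x - 4)*(x - 5)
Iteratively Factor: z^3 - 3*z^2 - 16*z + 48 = (z - 3)*(z^2 - 16) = (z - 3)*(z + 4)*(z - 4)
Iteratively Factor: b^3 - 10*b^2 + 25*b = (b)*(b^2 - 10*b + 25) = b*(b - 5)*(b - 5)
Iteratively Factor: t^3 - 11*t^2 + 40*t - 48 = (t - 4)*(t^2 - 7*t + 12) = (t - 4)*(t - 3)*(t - 4)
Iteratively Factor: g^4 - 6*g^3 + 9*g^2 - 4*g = (g - 1)*(g^3 - 5*g^2 + 4*g) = (g - 1)^2*(g^2 - 4*g) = (g - 4)*(g - 1)^2*(g)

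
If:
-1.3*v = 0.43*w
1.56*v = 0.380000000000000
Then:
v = 0.24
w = -0.74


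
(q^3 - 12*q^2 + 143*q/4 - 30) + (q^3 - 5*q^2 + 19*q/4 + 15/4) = 2*q^3 - 17*q^2 + 81*q/2 - 105/4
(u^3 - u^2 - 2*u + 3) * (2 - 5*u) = -5*u^4 + 7*u^3 + 8*u^2 - 19*u + 6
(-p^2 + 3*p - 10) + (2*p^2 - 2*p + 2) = p^2 + p - 8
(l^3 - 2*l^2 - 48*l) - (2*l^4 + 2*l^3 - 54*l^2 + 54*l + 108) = -2*l^4 - l^3 + 52*l^2 - 102*l - 108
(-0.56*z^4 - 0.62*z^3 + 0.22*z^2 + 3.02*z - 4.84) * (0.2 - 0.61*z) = 0.3416*z^5 + 0.2662*z^4 - 0.2582*z^3 - 1.7982*z^2 + 3.5564*z - 0.968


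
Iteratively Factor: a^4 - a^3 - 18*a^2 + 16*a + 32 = (a - 2)*(a^3 + a^2 - 16*a - 16) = (a - 4)*(a - 2)*(a^2 + 5*a + 4) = (a - 4)*(a - 2)*(a + 4)*(a + 1)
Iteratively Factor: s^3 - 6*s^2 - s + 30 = (s - 3)*(s^2 - 3*s - 10) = (s - 5)*(s - 3)*(s + 2)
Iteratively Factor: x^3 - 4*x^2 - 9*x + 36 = (x - 4)*(x^2 - 9) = (x - 4)*(x + 3)*(x - 3)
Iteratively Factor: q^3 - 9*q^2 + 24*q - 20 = (q - 5)*(q^2 - 4*q + 4) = (q - 5)*(q - 2)*(q - 2)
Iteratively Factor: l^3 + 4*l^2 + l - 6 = (l + 3)*(l^2 + l - 2) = (l + 2)*(l + 3)*(l - 1)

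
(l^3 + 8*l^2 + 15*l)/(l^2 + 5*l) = l + 3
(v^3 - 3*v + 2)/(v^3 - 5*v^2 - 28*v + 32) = (v^2 + v - 2)/(v^2 - 4*v - 32)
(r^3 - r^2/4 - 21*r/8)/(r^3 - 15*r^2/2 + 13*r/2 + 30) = r*(4*r - 7)/(4*(r^2 - 9*r + 20))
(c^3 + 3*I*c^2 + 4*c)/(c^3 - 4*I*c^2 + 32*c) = (c - I)/(c - 8*I)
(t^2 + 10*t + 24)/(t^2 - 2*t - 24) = (t + 6)/(t - 6)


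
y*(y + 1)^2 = y^3 + 2*y^2 + y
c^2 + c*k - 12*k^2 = (c - 3*k)*(c + 4*k)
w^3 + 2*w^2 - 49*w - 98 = (w - 7)*(w + 2)*(w + 7)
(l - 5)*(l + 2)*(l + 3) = l^3 - 19*l - 30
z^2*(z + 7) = z^3 + 7*z^2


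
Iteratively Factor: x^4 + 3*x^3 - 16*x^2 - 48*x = (x + 3)*(x^3 - 16*x) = (x + 3)*(x + 4)*(x^2 - 4*x) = (x - 4)*(x + 3)*(x + 4)*(x)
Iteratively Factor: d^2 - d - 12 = (d - 4)*(d + 3)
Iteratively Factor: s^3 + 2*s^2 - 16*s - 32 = (s - 4)*(s^2 + 6*s + 8) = (s - 4)*(s + 4)*(s + 2)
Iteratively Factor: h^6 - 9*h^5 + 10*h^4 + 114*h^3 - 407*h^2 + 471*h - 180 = (h - 1)*(h^5 - 8*h^4 + 2*h^3 + 116*h^2 - 291*h + 180) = (h - 1)^2*(h^4 - 7*h^3 - 5*h^2 + 111*h - 180) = (h - 5)*(h - 1)^2*(h^3 - 2*h^2 - 15*h + 36) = (h - 5)*(h - 1)^2*(h + 4)*(h^2 - 6*h + 9) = (h - 5)*(h - 3)*(h - 1)^2*(h + 4)*(h - 3)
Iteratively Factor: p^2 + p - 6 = (p - 2)*(p + 3)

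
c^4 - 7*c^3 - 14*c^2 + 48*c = c*(c - 8)*(c - 2)*(c + 3)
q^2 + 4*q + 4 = (q + 2)^2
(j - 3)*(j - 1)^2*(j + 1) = j^4 - 4*j^3 + 2*j^2 + 4*j - 3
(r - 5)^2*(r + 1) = r^3 - 9*r^2 + 15*r + 25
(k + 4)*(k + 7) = k^2 + 11*k + 28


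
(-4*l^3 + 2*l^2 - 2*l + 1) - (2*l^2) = -4*l^3 - 2*l + 1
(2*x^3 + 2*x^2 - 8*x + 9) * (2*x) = 4*x^4 + 4*x^3 - 16*x^2 + 18*x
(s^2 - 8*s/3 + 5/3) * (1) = s^2 - 8*s/3 + 5/3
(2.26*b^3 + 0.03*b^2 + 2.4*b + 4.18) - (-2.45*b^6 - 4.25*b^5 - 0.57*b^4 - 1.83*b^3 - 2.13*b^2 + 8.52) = 2.45*b^6 + 4.25*b^5 + 0.57*b^4 + 4.09*b^3 + 2.16*b^2 + 2.4*b - 4.34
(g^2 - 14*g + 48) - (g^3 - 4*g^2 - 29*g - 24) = -g^3 + 5*g^2 + 15*g + 72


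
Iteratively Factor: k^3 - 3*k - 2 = (k - 2)*(k^2 + 2*k + 1) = (k - 2)*(k + 1)*(k + 1)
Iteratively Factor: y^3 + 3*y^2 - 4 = (y - 1)*(y^2 + 4*y + 4) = (y - 1)*(y + 2)*(y + 2)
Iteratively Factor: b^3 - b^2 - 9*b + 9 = (b - 1)*(b^2 - 9) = (b - 1)*(b + 3)*(b - 3)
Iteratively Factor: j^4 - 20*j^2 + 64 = (j + 4)*(j^3 - 4*j^2 - 4*j + 16) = (j + 2)*(j + 4)*(j^2 - 6*j + 8) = (j - 4)*(j + 2)*(j + 4)*(j - 2)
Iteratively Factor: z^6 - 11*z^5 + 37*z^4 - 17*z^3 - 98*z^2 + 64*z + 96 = (z + 1)*(z^5 - 12*z^4 + 49*z^3 - 66*z^2 - 32*z + 96) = (z - 4)*(z + 1)*(z^4 - 8*z^3 + 17*z^2 + 2*z - 24) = (z - 4)*(z + 1)^2*(z^3 - 9*z^2 + 26*z - 24) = (z - 4)^2*(z + 1)^2*(z^2 - 5*z + 6) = (z - 4)^2*(z - 3)*(z + 1)^2*(z - 2)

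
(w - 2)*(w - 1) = w^2 - 3*w + 2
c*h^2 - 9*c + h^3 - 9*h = (c + h)*(h - 3)*(h + 3)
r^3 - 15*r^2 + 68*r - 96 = (r - 8)*(r - 4)*(r - 3)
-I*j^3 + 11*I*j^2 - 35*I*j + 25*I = (j - 5)^2*(-I*j + I)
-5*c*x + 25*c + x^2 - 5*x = (-5*c + x)*(x - 5)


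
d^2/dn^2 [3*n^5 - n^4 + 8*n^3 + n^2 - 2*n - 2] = 60*n^3 - 12*n^2 + 48*n + 2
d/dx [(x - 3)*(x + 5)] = 2*x + 2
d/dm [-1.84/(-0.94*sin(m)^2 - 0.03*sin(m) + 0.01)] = -(3.4592*sin(m) + 0.0552)*cos(m)/(0.94*sin(m)^2 + 0.03*sin(m) - 0.01)^2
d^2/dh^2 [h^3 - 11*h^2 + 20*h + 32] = 6*h - 22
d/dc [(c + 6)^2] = 2*c + 12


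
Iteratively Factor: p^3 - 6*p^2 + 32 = (p + 2)*(p^2 - 8*p + 16) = (p - 4)*(p + 2)*(p - 4)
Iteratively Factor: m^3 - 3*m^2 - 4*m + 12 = (m - 2)*(m^2 - m - 6) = (m - 2)*(m + 2)*(m - 3)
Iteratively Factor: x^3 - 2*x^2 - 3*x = (x + 1)*(x^2 - 3*x) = (x - 3)*(x + 1)*(x)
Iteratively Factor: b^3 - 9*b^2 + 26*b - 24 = (b - 3)*(b^2 - 6*b + 8) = (b - 4)*(b - 3)*(b - 2)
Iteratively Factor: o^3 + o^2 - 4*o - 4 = (o + 1)*(o^2 - 4) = (o + 1)*(o + 2)*(o - 2)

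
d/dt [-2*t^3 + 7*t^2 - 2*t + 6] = -6*t^2 + 14*t - 2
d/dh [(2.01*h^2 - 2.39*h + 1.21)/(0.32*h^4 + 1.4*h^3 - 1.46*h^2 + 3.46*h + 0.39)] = (-1.2864*h^5 - 0.519599999999999*h^4 + 5.1432*h^3 - 1.6168*h^2 + 5.101*h - 5.1187)/(0.1024*h^8 + 0.896*h^7 + 1.0256*h^6 - 1.8736*h^5 + 12.0692*h^4 - 9.0112*h^3 + 10.8328*h^2 + 2.6988*h + 0.1521)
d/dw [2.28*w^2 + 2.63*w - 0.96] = 4.56*w + 2.63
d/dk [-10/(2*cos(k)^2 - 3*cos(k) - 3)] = 10*(3 - 4*cos(k))*sin(k)/(3*cos(k) - cos(2*k) + 2)^2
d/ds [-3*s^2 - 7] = -6*s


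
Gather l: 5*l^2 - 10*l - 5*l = 5*l^2 - 15*l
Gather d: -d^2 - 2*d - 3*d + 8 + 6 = -d^2 - 5*d + 14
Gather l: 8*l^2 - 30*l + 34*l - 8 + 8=8*l^2 + 4*l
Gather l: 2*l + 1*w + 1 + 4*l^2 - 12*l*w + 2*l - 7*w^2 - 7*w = 4*l^2 + l*(4 - 12*w) - 7*w^2 - 6*w + 1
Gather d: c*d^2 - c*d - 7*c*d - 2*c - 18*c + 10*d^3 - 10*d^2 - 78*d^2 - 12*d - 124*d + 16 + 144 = -20*c + 10*d^3 + d^2*(c - 88) + d*(-8*c - 136) + 160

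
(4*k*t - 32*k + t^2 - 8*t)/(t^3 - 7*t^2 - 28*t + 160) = (4*k + t)/(t^2 + t - 20)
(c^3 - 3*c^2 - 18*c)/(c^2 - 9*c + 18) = c*(c + 3)/(c - 3)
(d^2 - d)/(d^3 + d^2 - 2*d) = 1/(d + 2)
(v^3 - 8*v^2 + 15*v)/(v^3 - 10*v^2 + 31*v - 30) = v/(v - 2)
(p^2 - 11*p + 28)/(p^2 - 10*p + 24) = (p - 7)/(p - 6)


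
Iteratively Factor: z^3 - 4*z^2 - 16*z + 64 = (z + 4)*(z^2 - 8*z + 16) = (z - 4)*(z + 4)*(z - 4)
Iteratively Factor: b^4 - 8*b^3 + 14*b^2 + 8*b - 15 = (b + 1)*(b^3 - 9*b^2 + 23*b - 15) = (b - 3)*(b + 1)*(b^2 - 6*b + 5) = (b - 3)*(b - 1)*(b + 1)*(b - 5)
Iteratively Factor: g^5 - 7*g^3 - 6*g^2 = (g)*(g^4 - 7*g^2 - 6*g) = g^2*(g^3 - 7*g - 6) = g^2*(g + 2)*(g^2 - 2*g - 3) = g^2*(g + 1)*(g + 2)*(g - 3)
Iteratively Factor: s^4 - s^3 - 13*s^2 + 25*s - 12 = (s - 3)*(s^3 + 2*s^2 - 7*s + 4) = (s - 3)*(s - 1)*(s^2 + 3*s - 4) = (s - 3)*(s - 1)^2*(s + 4)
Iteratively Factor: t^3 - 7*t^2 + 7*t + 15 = (t - 5)*(t^2 - 2*t - 3) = (t - 5)*(t - 3)*(t + 1)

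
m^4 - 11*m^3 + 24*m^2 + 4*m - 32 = (m - 8)*(m - 2)^2*(m + 1)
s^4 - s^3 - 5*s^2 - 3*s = s*(s - 3)*(s + 1)^2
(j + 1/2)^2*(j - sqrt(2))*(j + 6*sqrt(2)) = j^4 + j^3 + 5*sqrt(2)*j^3 - 47*j^2/4 + 5*sqrt(2)*j^2 - 12*j + 5*sqrt(2)*j/4 - 3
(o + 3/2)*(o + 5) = o^2 + 13*o/2 + 15/2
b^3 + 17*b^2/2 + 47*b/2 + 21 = (b + 2)*(b + 3)*(b + 7/2)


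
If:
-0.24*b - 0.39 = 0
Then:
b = -1.62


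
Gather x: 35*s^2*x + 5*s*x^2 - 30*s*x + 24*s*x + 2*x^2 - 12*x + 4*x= x^2*(5*s + 2) + x*(35*s^2 - 6*s - 8)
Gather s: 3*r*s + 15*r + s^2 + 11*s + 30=15*r + s^2 + s*(3*r + 11) + 30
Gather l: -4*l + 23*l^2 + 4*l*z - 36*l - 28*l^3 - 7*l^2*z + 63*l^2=-28*l^3 + l^2*(86 - 7*z) + l*(4*z - 40)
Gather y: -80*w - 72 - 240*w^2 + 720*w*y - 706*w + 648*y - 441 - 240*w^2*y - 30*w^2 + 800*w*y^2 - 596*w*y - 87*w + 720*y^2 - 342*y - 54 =-270*w^2 - 873*w + y^2*(800*w + 720) + y*(-240*w^2 + 124*w + 306) - 567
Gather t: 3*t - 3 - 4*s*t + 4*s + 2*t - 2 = 4*s + t*(5 - 4*s) - 5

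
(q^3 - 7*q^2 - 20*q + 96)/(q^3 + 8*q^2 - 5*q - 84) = (q - 8)/(q + 7)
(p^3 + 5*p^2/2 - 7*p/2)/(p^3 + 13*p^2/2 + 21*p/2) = (p - 1)/(p + 3)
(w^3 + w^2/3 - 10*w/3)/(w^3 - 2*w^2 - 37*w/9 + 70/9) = 3*w/(3*w - 7)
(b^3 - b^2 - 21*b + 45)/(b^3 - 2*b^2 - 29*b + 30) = (b^2 - 6*b + 9)/(b^2 - 7*b + 6)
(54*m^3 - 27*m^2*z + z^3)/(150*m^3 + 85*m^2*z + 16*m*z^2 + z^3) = (9*m^2 - 6*m*z + z^2)/(25*m^2 + 10*m*z + z^2)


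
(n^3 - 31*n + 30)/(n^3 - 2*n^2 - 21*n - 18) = (-n^3 + 31*n - 30)/(-n^3 + 2*n^2 + 21*n + 18)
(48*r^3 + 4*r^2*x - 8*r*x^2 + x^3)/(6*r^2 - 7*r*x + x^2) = (-8*r^2 - 2*r*x + x^2)/(-r + x)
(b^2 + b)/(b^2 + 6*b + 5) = b/(b + 5)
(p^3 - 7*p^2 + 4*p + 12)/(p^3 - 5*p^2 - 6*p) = (p - 2)/p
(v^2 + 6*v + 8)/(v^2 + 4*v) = (v + 2)/v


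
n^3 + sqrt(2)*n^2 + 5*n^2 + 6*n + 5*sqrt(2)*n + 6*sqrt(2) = (n + 2)*(n + 3)*(n + sqrt(2))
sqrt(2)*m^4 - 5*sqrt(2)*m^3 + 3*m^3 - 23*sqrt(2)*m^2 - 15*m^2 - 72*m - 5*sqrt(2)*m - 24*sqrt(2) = (m - 8)*(m + 3)*(m + sqrt(2))*(sqrt(2)*m + 1)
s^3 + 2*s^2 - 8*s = s*(s - 2)*(s + 4)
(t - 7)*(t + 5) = t^2 - 2*t - 35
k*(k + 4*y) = k^2 + 4*k*y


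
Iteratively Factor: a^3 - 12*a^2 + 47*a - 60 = (a - 4)*(a^2 - 8*a + 15) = (a - 4)*(a - 3)*(a - 5)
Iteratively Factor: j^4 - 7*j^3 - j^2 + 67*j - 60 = (j + 3)*(j^3 - 10*j^2 + 29*j - 20) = (j - 4)*(j + 3)*(j^2 - 6*j + 5) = (j - 5)*(j - 4)*(j + 3)*(j - 1)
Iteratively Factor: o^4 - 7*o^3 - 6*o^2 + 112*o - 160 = (o + 4)*(o^3 - 11*o^2 + 38*o - 40) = (o - 2)*(o + 4)*(o^2 - 9*o + 20) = (o - 5)*(o - 2)*(o + 4)*(o - 4)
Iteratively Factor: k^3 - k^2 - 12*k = (k)*(k^2 - k - 12) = k*(k - 4)*(k + 3)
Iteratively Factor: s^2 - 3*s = (s)*(s - 3)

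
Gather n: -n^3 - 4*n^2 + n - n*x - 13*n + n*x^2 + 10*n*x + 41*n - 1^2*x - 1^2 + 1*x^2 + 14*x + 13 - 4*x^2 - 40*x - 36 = -n^3 - 4*n^2 + n*(x^2 + 9*x + 29) - 3*x^2 - 27*x - 24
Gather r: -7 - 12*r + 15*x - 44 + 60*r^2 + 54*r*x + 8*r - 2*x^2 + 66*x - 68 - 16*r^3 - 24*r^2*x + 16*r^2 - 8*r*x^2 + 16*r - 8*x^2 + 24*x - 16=-16*r^3 + r^2*(76 - 24*x) + r*(-8*x^2 + 54*x + 12) - 10*x^2 + 105*x - 135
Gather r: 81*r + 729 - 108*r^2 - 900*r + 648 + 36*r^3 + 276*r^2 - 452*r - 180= 36*r^3 + 168*r^2 - 1271*r + 1197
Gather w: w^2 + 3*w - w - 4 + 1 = w^2 + 2*w - 3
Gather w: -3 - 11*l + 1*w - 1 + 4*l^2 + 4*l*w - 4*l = 4*l^2 - 15*l + w*(4*l + 1) - 4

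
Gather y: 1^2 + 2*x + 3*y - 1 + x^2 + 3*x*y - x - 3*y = x^2 + 3*x*y + x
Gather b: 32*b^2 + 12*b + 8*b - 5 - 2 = 32*b^2 + 20*b - 7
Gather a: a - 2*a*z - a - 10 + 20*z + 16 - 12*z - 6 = -2*a*z + 8*z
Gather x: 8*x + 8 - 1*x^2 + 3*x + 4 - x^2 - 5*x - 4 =-2*x^2 + 6*x + 8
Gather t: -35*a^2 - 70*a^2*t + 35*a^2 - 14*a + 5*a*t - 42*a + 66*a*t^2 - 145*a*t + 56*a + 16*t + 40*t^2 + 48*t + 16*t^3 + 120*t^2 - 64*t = 16*t^3 + t^2*(66*a + 160) + t*(-70*a^2 - 140*a)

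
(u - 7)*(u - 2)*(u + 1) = u^3 - 8*u^2 + 5*u + 14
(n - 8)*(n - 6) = n^2 - 14*n + 48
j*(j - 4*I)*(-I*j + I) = -I*j^3 - 4*j^2 + I*j^2 + 4*j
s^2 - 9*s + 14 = (s - 7)*(s - 2)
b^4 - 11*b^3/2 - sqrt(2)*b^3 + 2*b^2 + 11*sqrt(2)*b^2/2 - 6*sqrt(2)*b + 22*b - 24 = (b - 4)*(b - 3/2)*(b - 2*sqrt(2))*(b + sqrt(2))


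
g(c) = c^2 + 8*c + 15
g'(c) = 2*c + 8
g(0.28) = 17.32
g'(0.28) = 8.56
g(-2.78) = 0.49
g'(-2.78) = 2.44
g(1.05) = 24.50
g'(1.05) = 10.10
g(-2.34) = 1.76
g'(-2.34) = 3.32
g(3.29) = 52.14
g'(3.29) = 14.58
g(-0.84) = 8.99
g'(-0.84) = 6.32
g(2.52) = 41.51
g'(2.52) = 13.04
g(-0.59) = 10.63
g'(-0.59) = 6.82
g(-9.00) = 24.00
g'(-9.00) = -10.00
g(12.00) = 255.00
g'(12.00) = 32.00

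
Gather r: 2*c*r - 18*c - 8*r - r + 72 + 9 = -18*c + r*(2*c - 9) + 81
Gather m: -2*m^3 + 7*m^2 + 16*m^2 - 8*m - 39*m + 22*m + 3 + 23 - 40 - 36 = -2*m^3 + 23*m^2 - 25*m - 50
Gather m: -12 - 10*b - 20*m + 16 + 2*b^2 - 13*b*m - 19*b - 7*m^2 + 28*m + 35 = 2*b^2 - 29*b - 7*m^2 + m*(8 - 13*b) + 39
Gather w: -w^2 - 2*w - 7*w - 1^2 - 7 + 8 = -w^2 - 9*w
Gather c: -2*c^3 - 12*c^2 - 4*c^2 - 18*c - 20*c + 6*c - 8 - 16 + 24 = -2*c^3 - 16*c^2 - 32*c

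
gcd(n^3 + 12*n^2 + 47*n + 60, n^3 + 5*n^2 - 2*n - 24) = n^2 + 7*n + 12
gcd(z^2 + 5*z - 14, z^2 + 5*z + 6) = 1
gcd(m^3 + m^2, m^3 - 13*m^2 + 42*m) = m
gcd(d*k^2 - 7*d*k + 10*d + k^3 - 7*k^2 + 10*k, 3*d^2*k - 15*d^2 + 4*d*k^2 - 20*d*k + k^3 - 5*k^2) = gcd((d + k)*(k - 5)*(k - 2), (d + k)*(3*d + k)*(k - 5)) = d*k - 5*d + k^2 - 5*k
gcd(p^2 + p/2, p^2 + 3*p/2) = p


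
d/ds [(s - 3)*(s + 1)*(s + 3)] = 3*s^2 + 2*s - 9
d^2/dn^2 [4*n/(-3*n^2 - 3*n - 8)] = 24*(-3*n*(2*n + 1)^2 + (3*n + 1)*(3*n^2 + 3*n + 8))/(3*n^2 + 3*n + 8)^3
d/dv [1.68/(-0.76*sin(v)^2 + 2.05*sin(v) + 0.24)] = (2.5536*sin(v) - 3.444)*cos(v)/(-0.76*sin(v)^2 + 2.05*sin(v) + 0.24)^2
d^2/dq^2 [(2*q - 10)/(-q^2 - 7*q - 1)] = 4*(-(q - 5)*(2*q + 7)^2 + (3*q + 2)*(q^2 + 7*q + 1))/(q^2 + 7*q + 1)^3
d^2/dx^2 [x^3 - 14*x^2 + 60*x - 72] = 6*x - 28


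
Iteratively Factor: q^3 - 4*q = (q)*(q^2 - 4) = q*(q + 2)*(q - 2)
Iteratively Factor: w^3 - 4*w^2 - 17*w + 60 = (w - 5)*(w^2 + w - 12) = (w - 5)*(w + 4)*(w - 3)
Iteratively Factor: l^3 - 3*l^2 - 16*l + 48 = (l - 3)*(l^2 - 16) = (l - 3)*(l + 4)*(l - 4)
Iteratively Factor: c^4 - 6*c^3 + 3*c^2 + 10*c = (c)*(c^3 - 6*c^2 + 3*c + 10) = c*(c - 2)*(c^2 - 4*c - 5) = c*(c - 2)*(c + 1)*(c - 5)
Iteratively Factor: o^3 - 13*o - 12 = (o + 3)*(o^2 - 3*o - 4) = (o - 4)*(o + 3)*(o + 1)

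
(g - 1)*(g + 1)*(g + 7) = g^3 + 7*g^2 - g - 7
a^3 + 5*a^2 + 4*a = a*(a + 1)*(a + 4)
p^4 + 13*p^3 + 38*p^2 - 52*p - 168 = (p - 2)*(p + 2)*(p + 6)*(p + 7)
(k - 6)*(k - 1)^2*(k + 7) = k^4 - k^3 - 43*k^2 + 85*k - 42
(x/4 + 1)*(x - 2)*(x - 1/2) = x^3/4 + 3*x^2/8 - 9*x/4 + 1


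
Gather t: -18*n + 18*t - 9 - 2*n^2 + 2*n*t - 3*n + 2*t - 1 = -2*n^2 - 21*n + t*(2*n + 20) - 10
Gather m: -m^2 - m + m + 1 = 1 - m^2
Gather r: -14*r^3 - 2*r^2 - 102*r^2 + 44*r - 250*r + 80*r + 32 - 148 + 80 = -14*r^3 - 104*r^2 - 126*r - 36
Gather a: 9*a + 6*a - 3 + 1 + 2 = 15*a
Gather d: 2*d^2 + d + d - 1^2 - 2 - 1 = 2*d^2 + 2*d - 4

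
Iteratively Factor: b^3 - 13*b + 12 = (b + 4)*(b^2 - 4*b + 3) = (b - 1)*(b + 4)*(b - 3)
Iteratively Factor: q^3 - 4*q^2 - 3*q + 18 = (q - 3)*(q^2 - q - 6) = (q - 3)^2*(q + 2)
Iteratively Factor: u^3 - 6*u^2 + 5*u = (u)*(u^2 - 6*u + 5) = u*(u - 1)*(u - 5)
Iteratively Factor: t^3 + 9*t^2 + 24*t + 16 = (t + 4)*(t^2 + 5*t + 4) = (t + 1)*(t + 4)*(t + 4)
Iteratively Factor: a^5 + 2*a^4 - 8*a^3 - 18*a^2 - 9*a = (a + 3)*(a^4 - a^3 - 5*a^2 - 3*a) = (a - 3)*(a + 3)*(a^3 + 2*a^2 + a) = a*(a - 3)*(a + 3)*(a^2 + 2*a + 1) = a*(a - 3)*(a + 1)*(a + 3)*(a + 1)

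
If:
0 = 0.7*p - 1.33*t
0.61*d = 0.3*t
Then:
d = 0.491803278688525*t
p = 1.9*t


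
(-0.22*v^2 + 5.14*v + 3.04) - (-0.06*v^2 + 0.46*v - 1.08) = -0.16*v^2 + 4.68*v + 4.12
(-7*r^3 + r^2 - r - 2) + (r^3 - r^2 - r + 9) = -6*r^3 - 2*r + 7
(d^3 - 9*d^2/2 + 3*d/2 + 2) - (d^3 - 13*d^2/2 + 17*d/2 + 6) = 2*d^2 - 7*d - 4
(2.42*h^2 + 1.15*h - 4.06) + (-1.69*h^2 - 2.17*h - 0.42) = 0.73*h^2 - 1.02*h - 4.48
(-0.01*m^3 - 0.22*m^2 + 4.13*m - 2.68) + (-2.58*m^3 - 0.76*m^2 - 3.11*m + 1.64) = -2.59*m^3 - 0.98*m^2 + 1.02*m - 1.04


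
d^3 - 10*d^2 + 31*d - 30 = (d - 5)*(d - 3)*(d - 2)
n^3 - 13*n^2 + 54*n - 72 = (n - 6)*(n - 4)*(n - 3)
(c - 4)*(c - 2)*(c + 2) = c^3 - 4*c^2 - 4*c + 16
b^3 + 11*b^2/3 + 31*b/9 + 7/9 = (b + 1/3)*(b + 1)*(b + 7/3)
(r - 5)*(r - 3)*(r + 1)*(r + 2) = r^4 - 5*r^3 - 7*r^2 + 29*r + 30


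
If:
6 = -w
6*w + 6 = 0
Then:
No Solution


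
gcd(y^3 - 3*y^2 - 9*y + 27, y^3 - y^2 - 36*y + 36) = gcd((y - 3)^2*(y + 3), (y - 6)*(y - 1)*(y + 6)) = 1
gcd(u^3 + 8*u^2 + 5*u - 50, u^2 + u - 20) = u + 5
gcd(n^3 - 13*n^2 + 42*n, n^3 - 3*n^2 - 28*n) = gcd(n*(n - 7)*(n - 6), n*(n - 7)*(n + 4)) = n^2 - 7*n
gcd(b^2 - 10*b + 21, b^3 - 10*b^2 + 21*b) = b^2 - 10*b + 21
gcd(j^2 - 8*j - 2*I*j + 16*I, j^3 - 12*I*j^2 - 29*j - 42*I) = 1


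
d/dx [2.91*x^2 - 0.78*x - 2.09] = 5.82*x - 0.78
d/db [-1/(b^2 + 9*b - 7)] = (2*b + 9)/(b^2 + 9*b - 7)^2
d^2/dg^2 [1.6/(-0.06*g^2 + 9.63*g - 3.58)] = (0.01152*g^2 - 1.84896*g - 1.6*(0.12*g - 9.63)*(0.24*g - 19.26) + 0.68736)/(0.06*g^2 - 9.63*g + 3.58)^3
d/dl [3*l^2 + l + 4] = 6*l + 1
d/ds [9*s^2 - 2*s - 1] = 18*s - 2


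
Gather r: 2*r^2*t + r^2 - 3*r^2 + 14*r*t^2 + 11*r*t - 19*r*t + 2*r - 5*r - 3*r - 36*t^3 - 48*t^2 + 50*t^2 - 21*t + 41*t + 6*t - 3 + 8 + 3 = r^2*(2*t - 2) + r*(14*t^2 - 8*t - 6) - 36*t^3 + 2*t^2 + 26*t + 8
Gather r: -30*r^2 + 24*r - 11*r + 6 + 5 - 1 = -30*r^2 + 13*r + 10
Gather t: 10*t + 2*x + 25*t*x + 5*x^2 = t*(25*x + 10) + 5*x^2 + 2*x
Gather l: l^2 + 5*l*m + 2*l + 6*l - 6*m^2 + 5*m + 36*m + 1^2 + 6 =l^2 + l*(5*m + 8) - 6*m^2 + 41*m + 7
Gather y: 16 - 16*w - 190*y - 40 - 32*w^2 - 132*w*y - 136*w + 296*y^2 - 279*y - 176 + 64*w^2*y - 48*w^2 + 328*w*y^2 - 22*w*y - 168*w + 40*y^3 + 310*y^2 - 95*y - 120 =-80*w^2 - 320*w + 40*y^3 + y^2*(328*w + 606) + y*(64*w^2 - 154*w - 564) - 320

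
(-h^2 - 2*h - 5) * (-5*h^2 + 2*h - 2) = 5*h^4 + 8*h^3 + 23*h^2 - 6*h + 10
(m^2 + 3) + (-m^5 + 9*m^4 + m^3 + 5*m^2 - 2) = -m^5 + 9*m^4 + m^3 + 6*m^2 + 1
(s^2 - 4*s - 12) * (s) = s^3 - 4*s^2 - 12*s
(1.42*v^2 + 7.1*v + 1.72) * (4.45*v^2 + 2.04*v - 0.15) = 6.319*v^4 + 34.4918*v^3 + 21.925*v^2 + 2.4438*v - 0.258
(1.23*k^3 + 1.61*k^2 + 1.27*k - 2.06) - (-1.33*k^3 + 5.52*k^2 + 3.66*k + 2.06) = 2.56*k^3 - 3.91*k^2 - 2.39*k - 4.12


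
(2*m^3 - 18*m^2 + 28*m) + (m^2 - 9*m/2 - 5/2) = 2*m^3 - 17*m^2 + 47*m/2 - 5/2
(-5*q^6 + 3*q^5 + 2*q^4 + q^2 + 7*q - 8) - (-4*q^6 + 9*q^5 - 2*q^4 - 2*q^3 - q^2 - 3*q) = -q^6 - 6*q^5 + 4*q^4 + 2*q^3 + 2*q^2 + 10*q - 8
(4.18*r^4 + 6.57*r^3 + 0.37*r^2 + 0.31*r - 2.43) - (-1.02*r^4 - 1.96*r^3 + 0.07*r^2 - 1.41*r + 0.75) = 5.2*r^4 + 8.53*r^3 + 0.3*r^2 + 1.72*r - 3.18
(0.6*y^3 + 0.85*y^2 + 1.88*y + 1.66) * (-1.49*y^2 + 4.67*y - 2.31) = -0.894*y^5 + 1.5355*y^4 - 0.2177*y^3 + 4.3427*y^2 + 3.4094*y - 3.8346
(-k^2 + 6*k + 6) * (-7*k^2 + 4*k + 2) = 7*k^4 - 46*k^3 - 20*k^2 + 36*k + 12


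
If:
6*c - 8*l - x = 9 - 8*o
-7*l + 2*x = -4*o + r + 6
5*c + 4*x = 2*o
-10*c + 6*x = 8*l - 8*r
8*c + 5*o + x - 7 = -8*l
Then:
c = 80/2007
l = 397/16056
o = 2384/2007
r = -595/1784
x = 364/669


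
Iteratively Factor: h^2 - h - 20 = (h + 4)*(h - 5)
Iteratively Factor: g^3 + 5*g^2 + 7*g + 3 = (g + 3)*(g^2 + 2*g + 1) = (g + 1)*(g + 3)*(g + 1)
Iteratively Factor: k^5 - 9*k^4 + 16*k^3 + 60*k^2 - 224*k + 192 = (k - 2)*(k^4 - 7*k^3 + 2*k^2 + 64*k - 96) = (k - 4)*(k - 2)*(k^3 - 3*k^2 - 10*k + 24) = (k - 4)*(k - 2)^2*(k^2 - k - 12) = (k - 4)^2*(k - 2)^2*(k + 3)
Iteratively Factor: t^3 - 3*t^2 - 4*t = (t)*(t^2 - 3*t - 4) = t*(t + 1)*(t - 4)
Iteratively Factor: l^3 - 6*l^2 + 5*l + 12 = (l - 3)*(l^2 - 3*l - 4) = (l - 4)*(l - 3)*(l + 1)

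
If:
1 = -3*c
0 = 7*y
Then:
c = -1/3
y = 0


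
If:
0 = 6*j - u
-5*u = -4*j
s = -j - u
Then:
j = 0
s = 0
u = 0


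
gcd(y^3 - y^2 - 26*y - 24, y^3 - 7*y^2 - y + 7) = y + 1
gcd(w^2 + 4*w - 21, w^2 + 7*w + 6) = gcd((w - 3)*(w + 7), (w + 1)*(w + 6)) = 1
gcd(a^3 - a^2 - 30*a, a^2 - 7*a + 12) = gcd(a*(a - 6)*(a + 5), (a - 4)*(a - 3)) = 1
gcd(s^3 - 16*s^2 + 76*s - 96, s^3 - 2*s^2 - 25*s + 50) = s - 2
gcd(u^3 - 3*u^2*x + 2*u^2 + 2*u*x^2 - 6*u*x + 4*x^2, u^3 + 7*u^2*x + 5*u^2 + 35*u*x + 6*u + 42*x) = u + 2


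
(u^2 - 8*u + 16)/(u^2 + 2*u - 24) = (u - 4)/(u + 6)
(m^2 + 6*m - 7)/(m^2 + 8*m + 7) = (m - 1)/(m + 1)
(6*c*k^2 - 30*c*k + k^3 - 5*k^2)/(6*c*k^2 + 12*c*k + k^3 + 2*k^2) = (k - 5)/(k + 2)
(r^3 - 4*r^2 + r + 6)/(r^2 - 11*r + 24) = (r^2 - r - 2)/(r - 8)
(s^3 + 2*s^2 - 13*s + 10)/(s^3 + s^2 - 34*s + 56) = (s^2 + 4*s - 5)/(s^2 + 3*s - 28)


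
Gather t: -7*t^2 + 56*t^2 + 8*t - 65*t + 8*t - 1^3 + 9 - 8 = 49*t^2 - 49*t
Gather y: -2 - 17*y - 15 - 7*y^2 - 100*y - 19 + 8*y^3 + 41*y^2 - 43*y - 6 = 8*y^3 + 34*y^2 - 160*y - 42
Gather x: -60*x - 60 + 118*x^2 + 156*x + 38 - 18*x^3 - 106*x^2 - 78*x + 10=-18*x^3 + 12*x^2 + 18*x - 12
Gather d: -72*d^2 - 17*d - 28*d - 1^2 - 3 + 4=-72*d^2 - 45*d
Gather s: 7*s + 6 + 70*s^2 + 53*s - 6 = 70*s^2 + 60*s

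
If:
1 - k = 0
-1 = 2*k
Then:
No Solution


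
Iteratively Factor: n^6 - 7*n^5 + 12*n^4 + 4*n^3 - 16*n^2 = (n)*(n^5 - 7*n^4 + 12*n^3 + 4*n^2 - 16*n) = n*(n - 4)*(n^4 - 3*n^3 + 4*n) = n*(n - 4)*(n - 2)*(n^3 - n^2 - 2*n) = n^2*(n - 4)*(n - 2)*(n^2 - n - 2) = n^2*(n - 4)*(n - 2)*(n + 1)*(n - 2)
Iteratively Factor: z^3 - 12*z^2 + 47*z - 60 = (z - 3)*(z^2 - 9*z + 20) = (z - 4)*(z - 3)*(z - 5)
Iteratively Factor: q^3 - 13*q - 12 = (q + 3)*(q^2 - 3*q - 4) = (q - 4)*(q + 3)*(q + 1)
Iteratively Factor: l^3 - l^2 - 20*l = (l)*(l^2 - l - 20) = l*(l + 4)*(l - 5)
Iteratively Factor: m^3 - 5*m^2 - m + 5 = (m - 1)*(m^2 - 4*m - 5) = (m - 5)*(m - 1)*(m + 1)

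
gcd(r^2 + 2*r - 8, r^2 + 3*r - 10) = r - 2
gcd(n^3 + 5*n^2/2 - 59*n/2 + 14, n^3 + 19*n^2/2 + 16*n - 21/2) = n^2 + 13*n/2 - 7/2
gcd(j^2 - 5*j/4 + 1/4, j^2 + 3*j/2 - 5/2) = j - 1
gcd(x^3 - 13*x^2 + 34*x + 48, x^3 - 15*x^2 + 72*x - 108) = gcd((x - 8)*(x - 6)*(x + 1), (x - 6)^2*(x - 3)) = x - 6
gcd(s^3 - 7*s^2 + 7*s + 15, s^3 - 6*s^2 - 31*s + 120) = s - 3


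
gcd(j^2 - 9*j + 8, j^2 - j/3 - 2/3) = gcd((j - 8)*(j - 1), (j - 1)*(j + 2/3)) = j - 1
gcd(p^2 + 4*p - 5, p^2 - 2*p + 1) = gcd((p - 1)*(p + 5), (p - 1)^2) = p - 1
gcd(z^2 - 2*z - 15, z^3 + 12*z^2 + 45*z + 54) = z + 3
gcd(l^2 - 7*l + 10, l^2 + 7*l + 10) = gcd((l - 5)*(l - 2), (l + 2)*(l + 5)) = 1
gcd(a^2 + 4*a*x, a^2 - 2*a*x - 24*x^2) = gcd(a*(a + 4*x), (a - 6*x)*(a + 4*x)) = a + 4*x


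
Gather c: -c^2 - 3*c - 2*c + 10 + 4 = -c^2 - 5*c + 14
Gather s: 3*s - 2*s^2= -2*s^2 + 3*s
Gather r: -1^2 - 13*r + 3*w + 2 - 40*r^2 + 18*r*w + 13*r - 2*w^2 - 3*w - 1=-40*r^2 + 18*r*w - 2*w^2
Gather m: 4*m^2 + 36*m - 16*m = 4*m^2 + 20*m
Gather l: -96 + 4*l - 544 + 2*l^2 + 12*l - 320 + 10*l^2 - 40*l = 12*l^2 - 24*l - 960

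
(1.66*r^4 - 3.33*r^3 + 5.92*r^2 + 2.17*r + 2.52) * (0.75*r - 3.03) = 1.245*r^5 - 7.5273*r^4 + 14.5299*r^3 - 16.3101*r^2 - 4.6851*r - 7.6356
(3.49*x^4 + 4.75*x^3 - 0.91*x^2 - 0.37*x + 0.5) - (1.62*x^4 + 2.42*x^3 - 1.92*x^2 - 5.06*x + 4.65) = 1.87*x^4 + 2.33*x^3 + 1.01*x^2 + 4.69*x - 4.15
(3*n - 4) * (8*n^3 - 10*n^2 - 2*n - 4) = 24*n^4 - 62*n^3 + 34*n^2 - 4*n + 16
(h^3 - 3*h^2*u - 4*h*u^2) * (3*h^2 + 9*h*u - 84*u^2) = 3*h^5 - 123*h^3*u^2 + 216*h^2*u^3 + 336*h*u^4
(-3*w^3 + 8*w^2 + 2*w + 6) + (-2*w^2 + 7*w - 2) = -3*w^3 + 6*w^2 + 9*w + 4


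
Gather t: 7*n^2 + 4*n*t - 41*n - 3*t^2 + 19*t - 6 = 7*n^2 - 41*n - 3*t^2 + t*(4*n + 19) - 6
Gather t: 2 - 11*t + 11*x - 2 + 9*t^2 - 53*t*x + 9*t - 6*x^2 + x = 9*t^2 + t*(-53*x - 2) - 6*x^2 + 12*x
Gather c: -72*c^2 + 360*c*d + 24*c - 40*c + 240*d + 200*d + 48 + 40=-72*c^2 + c*(360*d - 16) + 440*d + 88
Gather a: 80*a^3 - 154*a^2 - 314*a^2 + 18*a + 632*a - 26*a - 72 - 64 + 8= 80*a^3 - 468*a^2 + 624*a - 128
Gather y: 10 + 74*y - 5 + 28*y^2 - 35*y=28*y^2 + 39*y + 5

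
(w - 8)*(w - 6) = w^2 - 14*w + 48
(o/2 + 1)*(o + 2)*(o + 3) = o^3/2 + 7*o^2/2 + 8*o + 6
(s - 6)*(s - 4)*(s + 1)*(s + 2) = s^4 - 7*s^3 - 4*s^2 + 52*s + 48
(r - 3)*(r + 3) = r^2 - 9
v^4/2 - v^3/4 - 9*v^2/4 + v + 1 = (v/2 + 1)*(v - 2)*(v - 1)*(v + 1/2)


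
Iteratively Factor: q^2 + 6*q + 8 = (q + 4)*(q + 2)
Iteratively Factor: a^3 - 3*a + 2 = (a - 1)*(a^2 + a - 2) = (a - 1)*(a + 2)*(a - 1)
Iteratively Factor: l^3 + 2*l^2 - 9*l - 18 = (l - 3)*(l^2 + 5*l + 6) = (l - 3)*(l + 3)*(l + 2)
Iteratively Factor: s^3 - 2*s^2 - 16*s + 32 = (s - 2)*(s^2 - 16) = (s - 2)*(s + 4)*(s - 4)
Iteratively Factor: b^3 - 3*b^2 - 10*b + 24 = (b - 4)*(b^2 + b - 6) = (b - 4)*(b + 3)*(b - 2)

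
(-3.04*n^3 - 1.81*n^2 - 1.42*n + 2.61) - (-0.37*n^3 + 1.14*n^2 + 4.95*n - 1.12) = -2.67*n^3 - 2.95*n^2 - 6.37*n + 3.73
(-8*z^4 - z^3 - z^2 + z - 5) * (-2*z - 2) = 16*z^5 + 18*z^4 + 4*z^3 + 8*z + 10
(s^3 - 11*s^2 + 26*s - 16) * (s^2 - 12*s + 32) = s^5 - 23*s^4 + 190*s^3 - 680*s^2 + 1024*s - 512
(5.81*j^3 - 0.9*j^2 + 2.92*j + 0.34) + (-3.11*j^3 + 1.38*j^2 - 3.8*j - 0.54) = 2.7*j^3 + 0.48*j^2 - 0.88*j - 0.2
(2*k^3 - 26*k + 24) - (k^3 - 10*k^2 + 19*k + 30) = k^3 + 10*k^2 - 45*k - 6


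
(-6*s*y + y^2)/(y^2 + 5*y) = (-6*s + y)/(y + 5)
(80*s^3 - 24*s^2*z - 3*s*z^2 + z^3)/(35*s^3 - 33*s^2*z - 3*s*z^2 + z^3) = (16*s^2 - 8*s*z + z^2)/(7*s^2 - 8*s*z + z^2)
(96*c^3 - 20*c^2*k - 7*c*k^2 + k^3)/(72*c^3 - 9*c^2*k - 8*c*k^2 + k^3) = (4*c + k)/(3*c + k)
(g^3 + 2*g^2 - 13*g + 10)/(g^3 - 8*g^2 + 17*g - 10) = (g + 5)/(g - 5)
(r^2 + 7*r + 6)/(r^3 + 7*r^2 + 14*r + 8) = (r + 6)/(r^2 + 6*r + 8)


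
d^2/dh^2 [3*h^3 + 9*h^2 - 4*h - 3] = 18*h + 18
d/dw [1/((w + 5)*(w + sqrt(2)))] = -(2*w + sqrt(2) + 5)/((w + 5)^2*(w + sqrt(2))^2)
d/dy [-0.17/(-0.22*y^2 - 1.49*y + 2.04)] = (-0.0748*y - 0.2533)/(0.22*y^2 + 1.49*y - 2.04)^2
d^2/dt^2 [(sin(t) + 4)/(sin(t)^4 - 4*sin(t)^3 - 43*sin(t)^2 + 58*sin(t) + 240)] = (-9*sin(t)^9 - 20*sin(t)^8 + 402*sin(t)^7 + 1510*sin(t)^6 - 5475*sin(t)^5 - 28986*sin(t)^4 - 55254*sin(t)^3 - 125848*sin(t)^2 + 23184*sin(t) + 81632)/(sin(t)^4 - 4*sin(t)^3 - 43*sin(t)^2 + 58*sin(t) + 240)^3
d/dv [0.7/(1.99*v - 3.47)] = -1.393/(1.99*v - 3.47)^2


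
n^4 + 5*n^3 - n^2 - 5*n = n*(n - 1)*(n + 1)*(n + 5)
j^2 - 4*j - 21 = (j - 7)*(j + 3)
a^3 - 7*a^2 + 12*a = a*(a - 4)*(a - 3)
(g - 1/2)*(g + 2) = g^2 + 3*g/2 - 1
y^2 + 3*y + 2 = (y + 1)*(y + 2)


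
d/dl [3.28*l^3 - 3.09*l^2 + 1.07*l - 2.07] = 9.84*l^2 - 6.18*l + 1.07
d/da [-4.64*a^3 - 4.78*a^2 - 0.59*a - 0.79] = -13.92*a^2 - 9.56*a - 0.59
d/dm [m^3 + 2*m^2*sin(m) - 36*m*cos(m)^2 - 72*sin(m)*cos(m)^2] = 2*m^2*cos(m) + 3*m^2 + 4*m*sin(m) + 36*m*sin(2*m) - 18*cos(m) - 18*cos(2*m) - 54*cos(3*m) - 18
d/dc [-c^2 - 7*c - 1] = -2*c - 7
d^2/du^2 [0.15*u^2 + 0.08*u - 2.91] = 0.300000000000000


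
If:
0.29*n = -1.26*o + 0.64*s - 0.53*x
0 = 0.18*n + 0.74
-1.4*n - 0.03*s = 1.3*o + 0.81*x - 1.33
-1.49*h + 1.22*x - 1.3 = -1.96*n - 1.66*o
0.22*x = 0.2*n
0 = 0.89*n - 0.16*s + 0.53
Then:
No Solution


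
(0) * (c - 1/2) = 0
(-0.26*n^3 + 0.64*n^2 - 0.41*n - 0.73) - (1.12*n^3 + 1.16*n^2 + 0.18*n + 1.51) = -1.38*n^3 - 0.52*n^2 - 0.59*n - 2.24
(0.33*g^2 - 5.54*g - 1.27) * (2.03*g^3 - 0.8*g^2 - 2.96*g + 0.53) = 0.6699*g^5 - 11.5102*g^4 + 0.877100000000001*g^3 + 17.5893*g^2 + 0.823*g - 0.6731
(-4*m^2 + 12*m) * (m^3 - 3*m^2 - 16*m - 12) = -4*m^5 + 24*m^4 + 28*m^3 - 144*m^2 - 144*m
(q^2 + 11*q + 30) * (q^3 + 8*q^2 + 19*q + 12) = q^5 + 19*q^4 + 137*q^3 + 461*q^2 + 702*q + 360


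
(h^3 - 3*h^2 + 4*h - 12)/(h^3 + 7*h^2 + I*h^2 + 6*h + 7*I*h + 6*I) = (h^3 - 3*h^2 + 4*h - 12)/(h^3 + h^2*(7 + I) + h*(6 + 7*I) + 6*I)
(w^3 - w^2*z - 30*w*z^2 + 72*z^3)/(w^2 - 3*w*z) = w + 2*z - 24*z^2/w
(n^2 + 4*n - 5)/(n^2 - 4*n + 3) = (n + 5)/(n - 3)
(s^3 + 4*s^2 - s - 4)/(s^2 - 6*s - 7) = (s^2 + 3*s - 4)/(s - 7)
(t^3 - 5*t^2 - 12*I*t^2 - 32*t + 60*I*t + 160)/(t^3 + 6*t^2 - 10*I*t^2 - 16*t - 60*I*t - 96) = (t^2 - t*(5 + 4*I) + 20*I)/(t^2 + 2*t*(3 - I) - 12*I)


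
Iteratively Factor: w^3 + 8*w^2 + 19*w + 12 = (w + 1)*(w^2 + 7*w + 12) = (w + 1)*(w + 3)*(w + 4)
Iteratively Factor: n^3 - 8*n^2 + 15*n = (n - 3)*(n^2 - 5*n) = n*(n - 3)*(n - 5)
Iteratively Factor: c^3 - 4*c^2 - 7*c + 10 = (c - 1)*(c^2 - 3*c - 10) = (c - 5)*(c - 1)*(c + 2)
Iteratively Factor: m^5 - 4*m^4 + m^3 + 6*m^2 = (m - 2)*(m^4 - 2*m^3 - 3*m^2) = (m - 2)*(m + 1)*(m^3 - 3*m^2) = m*(m - 2)*(m + 1)*(m^2 - 3*m) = m*(m - 3)*(m - 2)*(m + 1)*(m)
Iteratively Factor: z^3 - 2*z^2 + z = (z - 1)*(z^2 - z) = z*(z - 1)*(z - 1)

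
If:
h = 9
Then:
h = 9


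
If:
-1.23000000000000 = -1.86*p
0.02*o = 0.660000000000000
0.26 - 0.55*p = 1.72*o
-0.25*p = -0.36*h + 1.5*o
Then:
No Solution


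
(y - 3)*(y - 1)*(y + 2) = y^3 - 2*y^2 - 5*y + 6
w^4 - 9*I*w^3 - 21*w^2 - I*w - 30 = (w - 5*I)*(w - 3*I)*(w - 2*I)*(w + I)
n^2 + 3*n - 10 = (n - 2)*(n + 5)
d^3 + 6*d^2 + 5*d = d*(d + 1)*(d + 5)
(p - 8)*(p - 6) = p^2 - 14*p + 48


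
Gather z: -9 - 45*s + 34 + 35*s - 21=4 - 10*s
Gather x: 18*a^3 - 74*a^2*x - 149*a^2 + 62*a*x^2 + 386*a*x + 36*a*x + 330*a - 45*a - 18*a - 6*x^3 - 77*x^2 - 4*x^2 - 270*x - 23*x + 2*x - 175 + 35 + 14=18*a^3 - 149*a^2 + 267*a - 6*x^3 + x^2*(62*a - 81) + x*(-74*a^2 + 422*a - 291) - 126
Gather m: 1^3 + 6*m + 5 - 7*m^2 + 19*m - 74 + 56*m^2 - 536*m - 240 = 49*m^2 - 511*m - 308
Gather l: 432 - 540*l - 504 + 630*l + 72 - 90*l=0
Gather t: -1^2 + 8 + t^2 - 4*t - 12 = t^2 - 4*t - 5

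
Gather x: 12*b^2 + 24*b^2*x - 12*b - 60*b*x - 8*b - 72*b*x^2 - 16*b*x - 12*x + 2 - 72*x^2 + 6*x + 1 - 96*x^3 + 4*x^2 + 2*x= 12*b^2 - 20*b - 96*x^3 + x^2*(-72*b - 68) + x*(24*b^2 - 76*b - 4) + 3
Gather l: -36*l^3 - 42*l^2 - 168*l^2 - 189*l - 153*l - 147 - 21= -36*l^3 - 210*l^2 - 342*l - 168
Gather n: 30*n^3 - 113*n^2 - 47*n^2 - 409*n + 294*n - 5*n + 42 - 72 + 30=30*n^3 - 160*n^2 - 120*n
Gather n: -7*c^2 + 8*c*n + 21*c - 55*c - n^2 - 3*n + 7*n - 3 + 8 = -7*c^2 - 34*c - n^2 + n*(8*c + 4) + 5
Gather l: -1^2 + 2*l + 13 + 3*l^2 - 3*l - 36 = 3*l^2 - l - 24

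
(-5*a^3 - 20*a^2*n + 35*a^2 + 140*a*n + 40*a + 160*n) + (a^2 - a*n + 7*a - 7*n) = -5*a^3 - 20*a^2*n + 36*a^2 + 139*a*n + 47*a + 153*n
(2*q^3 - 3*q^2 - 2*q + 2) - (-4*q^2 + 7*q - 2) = 2*q^3 + q^2 - 9*q + 4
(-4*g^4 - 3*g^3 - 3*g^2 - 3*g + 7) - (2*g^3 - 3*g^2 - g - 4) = -4*g^4 - 5*g^3 - 2*g + 11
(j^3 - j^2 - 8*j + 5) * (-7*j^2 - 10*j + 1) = -7*j^5 - 3*j^4 + 67*j^3 + 44*j^2 - 58*j + 5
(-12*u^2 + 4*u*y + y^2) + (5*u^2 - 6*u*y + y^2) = -7*u^2 - 2*u*y + 2*y^2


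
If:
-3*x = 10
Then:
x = -10/3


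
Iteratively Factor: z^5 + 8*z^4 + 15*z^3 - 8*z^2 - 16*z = (z - 1)*(z^4 + 9*z^3 + 24*z^2 + 16*z) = (z - 1)*(z + 4)*(z^3 + 5*z^2 + 4*z) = (z - 1)*(z + 4)^2*(z^2 + z) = (z - 1)*(z + 1)*(z + 4)^2*(z)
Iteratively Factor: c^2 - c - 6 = (c + 2)*(c - 3)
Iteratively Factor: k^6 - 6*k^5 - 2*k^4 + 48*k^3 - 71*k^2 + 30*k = (k + 3)*(k^5 - 9*k^4 + 25*k^3 - 27*k^2 + 10*k) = (k - 1)*(k + 3)*(k^4 - 8*k^3 + 17*k^2 - 10*k) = k*(k - 1)*(k + 3)*(k^3 - 8*k^2 + 17*k - 10) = k*(k - 5)*(k - 1)*(k + 3)*(k^2 - 3*k + 2) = k*(k - 5)*(k - 1)^2*(k + 3)*(k - 2)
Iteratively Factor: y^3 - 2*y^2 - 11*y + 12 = (y - 4)*(y^2 + 2*y - 3) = (y - 4)*(y + 3)*(y - 1)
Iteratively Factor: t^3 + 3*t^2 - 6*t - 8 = (t + 4)*(t^2 - t - 2) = (t - 2)*(t + 4)*(t + 1)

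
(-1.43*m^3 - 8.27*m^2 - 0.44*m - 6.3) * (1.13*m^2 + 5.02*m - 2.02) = -1.6159*m^5 - 16.5237*m^4 - 39.124*m^3 + 7.3776*m^2 - 30.7372*m + 12.726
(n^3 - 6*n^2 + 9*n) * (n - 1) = n^4 - 7*n^3 + 15*n^2 - 9*n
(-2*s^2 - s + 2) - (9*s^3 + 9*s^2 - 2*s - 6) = -9*s^3 - 11*s^2 + s + 8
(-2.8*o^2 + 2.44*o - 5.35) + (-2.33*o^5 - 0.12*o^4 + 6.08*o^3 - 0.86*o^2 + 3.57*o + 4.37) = -2.33*o^5 - 0.12*o^4 + 6.08*o^3 - 3.66*o^2 + 6.01*o - 0.98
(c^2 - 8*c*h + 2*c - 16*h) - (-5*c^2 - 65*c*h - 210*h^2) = 6*c^2 + 57*c*h + 2*c + 210*h^2 - 16*h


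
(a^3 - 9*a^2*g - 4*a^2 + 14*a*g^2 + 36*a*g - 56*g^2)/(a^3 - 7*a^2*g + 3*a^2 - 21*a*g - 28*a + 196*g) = (a - 2*g)/(a + 7)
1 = 1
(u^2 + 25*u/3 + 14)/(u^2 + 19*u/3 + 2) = (3*u + 7)/(3*u + 1)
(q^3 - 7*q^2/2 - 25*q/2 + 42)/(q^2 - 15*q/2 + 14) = (2*q^2 + q - 21)/(2*q - 7)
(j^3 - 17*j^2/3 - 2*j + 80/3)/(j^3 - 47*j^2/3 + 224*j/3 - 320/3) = (j + 2)/(j - 8)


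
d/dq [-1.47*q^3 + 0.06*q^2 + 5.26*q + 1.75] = -4.41*q^2 + 0.12*q + 5.26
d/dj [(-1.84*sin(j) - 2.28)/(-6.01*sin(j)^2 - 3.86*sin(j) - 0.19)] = (-27.4056*sin(j) + 5.5292*cos(2*j) - 13.9804)*cos(j)/(6.01*sin(j)^2 + 3.86*sin(j) + 0.19)^2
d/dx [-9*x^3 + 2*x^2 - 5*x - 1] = -27*x^2 + 4*x - 5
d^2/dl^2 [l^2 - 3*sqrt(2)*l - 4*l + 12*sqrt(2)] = 2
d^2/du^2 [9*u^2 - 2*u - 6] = 18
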